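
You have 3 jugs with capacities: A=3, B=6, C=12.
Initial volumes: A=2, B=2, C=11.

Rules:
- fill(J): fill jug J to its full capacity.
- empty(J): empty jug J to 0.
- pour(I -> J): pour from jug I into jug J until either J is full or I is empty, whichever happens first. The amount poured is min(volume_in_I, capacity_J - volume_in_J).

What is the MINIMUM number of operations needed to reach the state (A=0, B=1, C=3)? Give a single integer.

Answer: 3

Derivation:
BFS from (A=2, B=2, C=11). One shortest path:
  1. empty(C) -> (A=2 B=2 C=0)
  2. pour(B -> A) -> (A=3 B=1 C=0)
  3. pour(A -> C) -> (A=0 B=1 C=3)
Reached target in 3 moves.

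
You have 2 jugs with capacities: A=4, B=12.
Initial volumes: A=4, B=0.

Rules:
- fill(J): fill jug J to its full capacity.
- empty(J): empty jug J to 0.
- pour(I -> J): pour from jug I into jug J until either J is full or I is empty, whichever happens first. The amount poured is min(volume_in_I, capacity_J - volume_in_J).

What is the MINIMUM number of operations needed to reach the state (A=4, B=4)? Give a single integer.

Answer: 2

Derivation:
BFS from (A=4, B=0). One shortest path:
  1. pour(A -> B) -> (A=0 B=4)
  2. fill(A) -> (A=4 B=4)
Reached target in 2 moves.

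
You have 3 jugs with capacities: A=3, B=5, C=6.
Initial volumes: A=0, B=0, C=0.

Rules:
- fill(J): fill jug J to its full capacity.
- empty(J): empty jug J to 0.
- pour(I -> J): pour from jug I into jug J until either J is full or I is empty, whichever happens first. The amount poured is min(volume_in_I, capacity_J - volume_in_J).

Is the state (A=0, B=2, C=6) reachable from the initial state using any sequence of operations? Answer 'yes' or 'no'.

Answer: yes

Derivation:
BFS from (A=0, B=0, C=0):
  1. fill(A) -> (A=3 B=0 C=0)
  2. fill(B) -> (A=3 B=5 C=0)
  3. pour(A -> C) -> (A=0 B=5 C=3)
  4. pour(B -> C) -> (A=0 B=2 C=6)
Target reached → yes.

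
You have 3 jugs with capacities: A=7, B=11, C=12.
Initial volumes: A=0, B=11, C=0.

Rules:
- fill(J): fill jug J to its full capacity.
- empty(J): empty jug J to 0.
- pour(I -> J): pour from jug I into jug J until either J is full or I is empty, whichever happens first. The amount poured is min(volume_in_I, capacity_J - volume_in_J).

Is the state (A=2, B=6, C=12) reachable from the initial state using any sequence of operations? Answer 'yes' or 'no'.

Answer: yes

Derivation:
BFS from (A=0, B=11, C=0):
  1. fill(A) -> (A=7 B=11 C=0)
  2. pour(A -> C) -> (A=0 B=11 C=7)
  3. fill(A) -> (A=7 B=11 C=7)
  4. pour(B -> C) -> (A=7 B=6 C=12)
  5. empty(C) -> (A=7 B=6 C=0)
  6. pour(A -> C) -> (A=0 B=6 C=7)
  7. fill(A) -> (A=7 B=6 C=7)
  8. pour(A -> C) -> (A=2 B=6 C=12)
Target reached → yes.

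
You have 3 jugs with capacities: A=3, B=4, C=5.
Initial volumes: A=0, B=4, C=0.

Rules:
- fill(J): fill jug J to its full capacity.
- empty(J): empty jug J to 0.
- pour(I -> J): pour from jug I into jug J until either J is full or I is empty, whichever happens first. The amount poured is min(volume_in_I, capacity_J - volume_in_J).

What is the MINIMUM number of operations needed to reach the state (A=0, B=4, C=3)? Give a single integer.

BFS from (A=0, B=4, C=0). One shortest path:
  1. fill(A) -> (A=3 B=4 C=0)
  2. pour(A -> C) -> (A=0 B=4 C=3)
Reached target in 2 moves.

Answer: 2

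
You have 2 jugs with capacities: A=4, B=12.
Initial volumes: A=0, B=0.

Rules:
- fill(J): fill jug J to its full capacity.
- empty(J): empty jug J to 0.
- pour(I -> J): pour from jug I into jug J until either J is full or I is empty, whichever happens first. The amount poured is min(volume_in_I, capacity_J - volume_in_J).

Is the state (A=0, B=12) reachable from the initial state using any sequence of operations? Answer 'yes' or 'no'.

BFS from (A=0, B=0):
  1. fill(B) -> (A=0 B=12)
Target reached → yes.

Answer: yes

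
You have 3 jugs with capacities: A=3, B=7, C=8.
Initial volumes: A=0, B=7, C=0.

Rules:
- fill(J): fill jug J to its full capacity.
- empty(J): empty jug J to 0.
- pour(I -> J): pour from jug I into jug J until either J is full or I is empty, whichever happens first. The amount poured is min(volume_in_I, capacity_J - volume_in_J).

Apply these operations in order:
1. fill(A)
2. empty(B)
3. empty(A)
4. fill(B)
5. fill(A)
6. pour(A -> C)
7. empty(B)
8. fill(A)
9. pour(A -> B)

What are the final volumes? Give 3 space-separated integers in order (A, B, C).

Step 1: fill(A) -> (A=3 B=7 C=0)
Step 2: empty(B) -> (A=3 B=0 C=0)
Step 3: empty(A) -> (A=0 B=0 C=0)
Step 4: fill(B) -> (A=0 B=7 C=0)
Step 5: fill(A) -> (A=3 B=7 C=0)
Step 6: pour(A -> C) -> (A=0 B=7 C=3)
Step 7: empty(B) -> (A=0 B=0 C=3)
Step 8: fill(A) -> (A=3 B=0 C=3)
Step 9: pour(A -> B) -> (A=0 B=3 C=3)

Answer: 0 3 3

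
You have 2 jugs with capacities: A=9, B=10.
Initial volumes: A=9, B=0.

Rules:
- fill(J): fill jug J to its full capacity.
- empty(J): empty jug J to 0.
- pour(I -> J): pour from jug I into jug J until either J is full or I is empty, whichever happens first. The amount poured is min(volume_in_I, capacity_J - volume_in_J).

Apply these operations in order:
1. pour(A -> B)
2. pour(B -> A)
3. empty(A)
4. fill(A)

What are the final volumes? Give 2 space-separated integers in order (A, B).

Answer: 9 0

Derivation:
Step 1: pour(A -> B) -> (A=0 B=9)
Step 2: pour(B -> A) -> (A=9 B=0)
Step 3: empty(A) -> (A=0 B=0)
Step 4: fill(A) -> (A=9 B=0)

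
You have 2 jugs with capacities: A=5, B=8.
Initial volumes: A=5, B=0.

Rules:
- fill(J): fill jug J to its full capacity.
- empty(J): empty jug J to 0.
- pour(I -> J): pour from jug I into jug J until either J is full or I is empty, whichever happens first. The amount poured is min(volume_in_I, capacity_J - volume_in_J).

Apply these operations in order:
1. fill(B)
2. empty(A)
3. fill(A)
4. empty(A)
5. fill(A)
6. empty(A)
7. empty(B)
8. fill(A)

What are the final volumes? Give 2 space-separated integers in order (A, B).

Answer: 5 0

Derivation:
Step 1: fill(B) -> (A=5 B=8)
Step 2: empty(A) -> (A=0 B=8)
Step 3: fill(A) -> (A=5 B=8)
Step 4: empty(A) -> (A=0 B=8)
Step 5: fill(A) -> (A=5 B=8)
Step 6: empty(A) -> (A=0 B=8)
Step 7: empty(B) -> (A=0 B=0)
Step 8: fill(A) -> (A=5 B=0)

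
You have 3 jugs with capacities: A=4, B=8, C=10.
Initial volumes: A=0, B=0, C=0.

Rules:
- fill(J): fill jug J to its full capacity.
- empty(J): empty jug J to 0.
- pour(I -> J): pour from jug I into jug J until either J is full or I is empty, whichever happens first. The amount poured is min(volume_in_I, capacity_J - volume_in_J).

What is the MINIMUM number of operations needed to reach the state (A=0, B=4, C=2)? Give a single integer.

BFS from (A=0, B=0, C=0). One shortest path:
  1. fill(C) -> (A=0 B=0 C=10)
  2. pour(C -> B) -> (A=0 B=8 C=2)
  3. pour(B -> A) -> (A=4 B=4 C=2)
  4. empty(A) -> (A=0 B=4 C=2)
Reached target in 4 moves.

Answer: 4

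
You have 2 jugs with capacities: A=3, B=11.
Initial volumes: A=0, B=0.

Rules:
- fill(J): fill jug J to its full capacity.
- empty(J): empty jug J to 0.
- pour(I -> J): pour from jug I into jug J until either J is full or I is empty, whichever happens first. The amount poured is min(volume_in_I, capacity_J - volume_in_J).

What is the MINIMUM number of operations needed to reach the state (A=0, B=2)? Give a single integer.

BFS from (A=0, B=0). One shortest path:
  1. fill(B) -> (A=0 B=11)
  2. pour(B -> A) -> (A=3 B=8)
  3. empty(A) -> (A=0 B=8)
  4. pour(B -> A) -> (A=3 B=5)
  5. empty(A) -> (A=0 B=5)
  6. pour(B -> A) -> (A=3 B=2)
  7. empty(A) -> (A=0 B=2)
Reached target in 7 moves.

Answer: 7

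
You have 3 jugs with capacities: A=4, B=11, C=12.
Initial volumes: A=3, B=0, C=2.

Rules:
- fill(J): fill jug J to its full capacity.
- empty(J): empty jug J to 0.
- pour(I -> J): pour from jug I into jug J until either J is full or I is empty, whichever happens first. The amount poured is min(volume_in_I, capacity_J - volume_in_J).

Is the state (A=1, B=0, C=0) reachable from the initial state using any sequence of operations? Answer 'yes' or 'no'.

BFS from (A=3, B=0, C=2):
  1. pour(C -> A) -> (A=4 B=0 C=1)
  2. empty(A) -> (A=0 B=0 C=1)
  3. pour(C -> A) -> (A=1 B=0 C=0)
Target reached → yes.

Answer: yes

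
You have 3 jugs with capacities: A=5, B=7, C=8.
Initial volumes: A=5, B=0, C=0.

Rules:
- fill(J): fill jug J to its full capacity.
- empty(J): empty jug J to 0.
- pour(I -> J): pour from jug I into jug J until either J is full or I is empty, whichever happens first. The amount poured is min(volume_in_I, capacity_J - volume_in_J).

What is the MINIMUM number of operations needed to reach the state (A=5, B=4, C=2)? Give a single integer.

BFS from (A=5, B=0, C=0). One shortest path:
  1. fill(B) -> (A=5 B=7 C=0)
  2. pour(A -> C) -> (A=0 B=7 C=5)
  3. pour(B -> A) -> (A=5 B=2 C=5)
  4. pour(A -> C) -> (A=2 B=2 C=8)
  5. empty(C) -> (A=2 B=2 C=0)
  6. pour(B -> C) -> (A=2 B=0 C=2)
  7. fill(B) -> (A=2 B=7 C=2)
  8. pour(B -> A) -> (A=5 B=4 C=2)
Reached target in 8 moves.

Answer: 8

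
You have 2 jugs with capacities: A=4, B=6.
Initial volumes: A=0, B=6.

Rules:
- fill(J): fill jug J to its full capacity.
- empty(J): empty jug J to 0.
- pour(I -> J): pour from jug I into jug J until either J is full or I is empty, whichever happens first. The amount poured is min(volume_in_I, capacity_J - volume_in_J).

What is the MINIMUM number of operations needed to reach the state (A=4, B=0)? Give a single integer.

BFS from (A=0, B=6). One shortest path:
  1. fill(A) -> (A=4 B=6)
  2. empty(B) -> (A=4 B=0)
Reached target in 2 moves.

Answer: 2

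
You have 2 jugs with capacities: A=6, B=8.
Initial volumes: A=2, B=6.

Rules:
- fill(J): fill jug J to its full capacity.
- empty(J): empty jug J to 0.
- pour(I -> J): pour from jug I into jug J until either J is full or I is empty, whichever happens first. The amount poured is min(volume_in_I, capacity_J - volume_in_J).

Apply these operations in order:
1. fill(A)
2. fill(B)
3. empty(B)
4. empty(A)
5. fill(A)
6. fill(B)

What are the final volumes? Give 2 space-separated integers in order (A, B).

Step 1: fill(A) -> (A=6 B=6)
Step 2: fill(B) -> (A=6 B=8)
Step 3: empty(B) -> (A=6 B=0)
Step 4: empty(A) -> (A=0 B=0)
Step 5: fill(A) -> (A=6 B=0)
Step 6: fill(B) -> (A=6 B=8)

Answer: 6 8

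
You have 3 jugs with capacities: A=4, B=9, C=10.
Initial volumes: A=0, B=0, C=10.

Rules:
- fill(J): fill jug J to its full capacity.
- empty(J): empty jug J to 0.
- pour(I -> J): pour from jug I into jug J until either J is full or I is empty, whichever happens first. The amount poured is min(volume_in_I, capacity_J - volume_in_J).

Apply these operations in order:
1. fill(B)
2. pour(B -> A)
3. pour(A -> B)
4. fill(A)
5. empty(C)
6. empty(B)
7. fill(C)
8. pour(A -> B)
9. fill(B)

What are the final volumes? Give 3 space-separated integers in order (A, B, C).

Answer: 0 9 10

Derivation:
Step 1: fill(B) -> (A=0 B=9 C=10)
Step 2: pour(B -> A) -> (A=4 B=5 C=10)
Step 3: pour(A -> B) -> (A=0 B=9 C=10)
Step 4: fill(A) -> (A=4 B=9 C=10)
Step 5: empty(C) -> (A=4 B=9 C=0)
Step 6: empty(B) -> (A=4 B=0 C=0)
Step 7: fill(C) -> (A=4 B=0 C=10)
Step 8: pour(A -> B) -> (A=0 B=4 C=10)
Step 9: fill(B) -> (A=0 B=9 C=10)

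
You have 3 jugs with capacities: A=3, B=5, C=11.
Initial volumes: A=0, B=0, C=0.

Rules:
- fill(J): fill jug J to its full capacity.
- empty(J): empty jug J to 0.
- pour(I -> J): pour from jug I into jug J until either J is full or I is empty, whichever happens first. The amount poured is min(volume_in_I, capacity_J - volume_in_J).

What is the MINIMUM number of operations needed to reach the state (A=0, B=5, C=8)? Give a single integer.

Answer: 4

Derivation:
BFS from (A=0, B=0, C=0). One shortest path:
  1. fill(B) -> (A=0 B=5 C=0)
  2. fill(C) -> (A=0 B=5 C=11)
  3. pour(C -> A) -> (A=3 B=5 C=8)
  4. empty(A) -> (A=0 B=5 C=8)
Reached target in 4 moves.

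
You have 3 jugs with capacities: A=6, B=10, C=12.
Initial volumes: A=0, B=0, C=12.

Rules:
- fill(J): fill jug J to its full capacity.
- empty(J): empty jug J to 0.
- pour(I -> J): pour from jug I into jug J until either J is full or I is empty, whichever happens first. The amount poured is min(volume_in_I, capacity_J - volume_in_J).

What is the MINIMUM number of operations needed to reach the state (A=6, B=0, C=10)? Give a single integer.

Answer: 4

Derivation:
BFS from (A=0, B=0, C=12). One shortest path:
  1. fill(A) -> (A=6 B=0 C=12)
  2. fill(B) -> (A=6 B=10 C=12)
  3. empty(C) -> (A=6 B=10 C=0)
  4. pour(B -> C) -> (A=6 B=0 C=10)
Reached target in 4 moves.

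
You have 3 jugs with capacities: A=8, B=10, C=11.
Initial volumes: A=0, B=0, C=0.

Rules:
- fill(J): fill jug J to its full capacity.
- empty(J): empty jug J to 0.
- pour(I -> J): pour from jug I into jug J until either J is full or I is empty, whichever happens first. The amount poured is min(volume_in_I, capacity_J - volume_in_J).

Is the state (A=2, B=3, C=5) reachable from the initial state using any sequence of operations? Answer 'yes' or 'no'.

Answer: no

Derivation:
BFS explored all 558 reachable states.
Reachable set includes: (0,0,0), (0,0,1), (0,0,2), (0,0,3), (0,0,4), (0,0,5), (0,0,6), (0,0,7), (0,0,8), (0,0,9), (0,0,10), (0,0,11) ...
Target (A=2, B=3, C=5) not in reachable set → no.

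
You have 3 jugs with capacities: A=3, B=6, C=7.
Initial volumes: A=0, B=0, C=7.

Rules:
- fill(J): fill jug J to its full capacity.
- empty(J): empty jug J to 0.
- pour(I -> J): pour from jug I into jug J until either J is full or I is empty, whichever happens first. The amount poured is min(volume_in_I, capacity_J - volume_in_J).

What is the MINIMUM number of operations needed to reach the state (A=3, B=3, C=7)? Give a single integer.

Answer: 2

Derivation:
BFS from (A=0, B=0, C=7). One shortest path:
  1. fill(B) -> (A=0 B=6 C=7)
  2. pour(B -> A) -> (A=3 B=3 C=7)
Reached target in 2 moves.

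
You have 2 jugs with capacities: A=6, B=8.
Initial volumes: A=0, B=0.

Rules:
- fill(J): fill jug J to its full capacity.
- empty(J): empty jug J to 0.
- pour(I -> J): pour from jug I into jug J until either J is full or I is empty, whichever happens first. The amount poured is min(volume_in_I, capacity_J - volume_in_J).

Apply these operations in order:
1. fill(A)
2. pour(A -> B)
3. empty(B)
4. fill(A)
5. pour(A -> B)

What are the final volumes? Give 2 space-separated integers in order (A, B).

Answer: 0 6

Derivation:
Step 1: fill(A) -> (A=6 B=0)
Step 2: pour(A -> B) -> (A=0 B=6)
Step 3: empty(B) -> (A=0 B=0)
Step 4: fill(A) -> (A=6 B=0)
Step 5: pour(A -> B) -> (A=0 B=6)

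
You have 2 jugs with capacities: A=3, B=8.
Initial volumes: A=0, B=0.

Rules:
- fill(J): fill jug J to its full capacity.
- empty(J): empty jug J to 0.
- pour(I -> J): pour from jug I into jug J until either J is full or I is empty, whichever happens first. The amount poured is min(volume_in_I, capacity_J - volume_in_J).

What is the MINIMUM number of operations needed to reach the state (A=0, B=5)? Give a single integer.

BFS from (A=0, B=0). One shortest path:
  1. fill(B) -> (A=0 B=8)
  2. pour(B -> A) -> (A=3 B=5)
  3. empty(A) -> (A=0 B=5)
Reached target in 3 moves.

Answer: 3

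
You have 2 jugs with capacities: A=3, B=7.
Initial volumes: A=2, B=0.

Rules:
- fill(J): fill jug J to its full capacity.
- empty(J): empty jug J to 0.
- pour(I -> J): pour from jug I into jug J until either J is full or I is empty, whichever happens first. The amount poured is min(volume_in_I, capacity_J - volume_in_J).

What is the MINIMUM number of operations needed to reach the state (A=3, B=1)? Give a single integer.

BFS from (A=2, B=0). One shortest path:
  1. empty(A) -> (A=0 B=0)
  2. fill(B) -> (A=0 B=7)
  3. pour(B -> A) -> (A=3 B=4)
  4. empty(A) -> (A=0 B=4)
  5. pour(B -> A) -> (A=3 B=1)
Reached target in 5 moves.

Answer: 5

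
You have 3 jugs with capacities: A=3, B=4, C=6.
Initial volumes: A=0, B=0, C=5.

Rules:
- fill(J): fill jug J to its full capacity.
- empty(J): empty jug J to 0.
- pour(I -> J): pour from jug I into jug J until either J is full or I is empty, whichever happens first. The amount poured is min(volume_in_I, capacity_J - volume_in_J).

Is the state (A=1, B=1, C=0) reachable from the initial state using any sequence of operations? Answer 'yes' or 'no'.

BFS from (A=0, B=0, C=5):
  1. pour(C -> B) -> (A=0 B=4 C=1)
  2. pour(B -> A) -> (A=3 B=1 C=1)
  3. empty(A) -> (A=0 B=1 C=1)
  4. pour(C -> A) -> (A=1 B=1 C=0)
Target reached → yes.

Answer: yes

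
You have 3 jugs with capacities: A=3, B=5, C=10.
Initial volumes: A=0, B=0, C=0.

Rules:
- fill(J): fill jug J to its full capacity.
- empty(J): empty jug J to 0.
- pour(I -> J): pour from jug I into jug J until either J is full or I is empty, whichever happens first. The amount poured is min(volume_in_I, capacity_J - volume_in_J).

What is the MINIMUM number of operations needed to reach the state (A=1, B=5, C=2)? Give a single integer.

Answer: 6

Derivation:
BFS from (A=0, B=0, C=0). One shortest path:
  1. fill(A) -> (A=3 B=0 C=0)
  2. fill(B) -> (A=3 B=5 C=0)
  3. pour(B -> C) -> (A=3 B=0 C=5)
  4. pour(A -> B) -> (A=0 B=3 C=5)
  5. pour(C -> A) -> (A=3 B=3 C=2)
  6. pour(A -> B) -> (A=1 B=5 C=2)
Reached target in 6 moves.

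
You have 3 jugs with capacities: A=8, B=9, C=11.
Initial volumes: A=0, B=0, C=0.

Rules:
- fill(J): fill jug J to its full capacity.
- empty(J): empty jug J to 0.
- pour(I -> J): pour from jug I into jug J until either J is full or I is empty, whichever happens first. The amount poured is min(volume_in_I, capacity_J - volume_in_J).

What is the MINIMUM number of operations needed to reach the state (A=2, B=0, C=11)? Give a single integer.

Answer: 5

Derivation:
BFS from (A=0, B=0, C=0). One shortest path:
  1. fill(C) -> (A=0 B=0 C=11)
  2. pour(C -> B) -> (A=0 B=9 C=2)
  3. empty(B) -> (A=0 B=0 C=2)
  4. pour(C -> A) -> (A=2 B=0 C=0)
  5. fill(C) -> (A=2 B=0 C=11)
Reached target in 5 moves.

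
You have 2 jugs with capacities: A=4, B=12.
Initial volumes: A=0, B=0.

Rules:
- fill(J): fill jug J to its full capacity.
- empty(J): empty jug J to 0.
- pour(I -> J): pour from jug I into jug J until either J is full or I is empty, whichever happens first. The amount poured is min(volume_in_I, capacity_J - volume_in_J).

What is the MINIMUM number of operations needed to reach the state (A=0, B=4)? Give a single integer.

BFS from (A=0, B=0). One shortest path:
  1. fill(A) -> (A=4 B=0)
  2. pour(A -> B) -> (A=0 B=4)
Reached target in 2 moves.

Answer: 2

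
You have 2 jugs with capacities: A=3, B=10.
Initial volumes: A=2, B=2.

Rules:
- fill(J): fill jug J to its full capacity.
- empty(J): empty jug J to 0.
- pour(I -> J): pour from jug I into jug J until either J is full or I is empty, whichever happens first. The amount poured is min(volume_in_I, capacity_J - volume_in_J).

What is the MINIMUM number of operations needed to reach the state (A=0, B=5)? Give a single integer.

Answer: 2

Derivation:
BFS from (A=2, B=2). One shortest path:
  1. fill(A) -> (A=3 B=2)
  2. pour(A -> B) -> (A=0 B=5)
Reached target in 2 moves.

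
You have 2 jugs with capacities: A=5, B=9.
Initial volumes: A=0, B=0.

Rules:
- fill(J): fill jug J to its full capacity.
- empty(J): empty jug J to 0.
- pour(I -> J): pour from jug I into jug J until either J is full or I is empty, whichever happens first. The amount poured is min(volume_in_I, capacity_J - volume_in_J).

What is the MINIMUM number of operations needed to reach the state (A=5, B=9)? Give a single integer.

BFS from (A=0, B=0). One shortest path:
  1. fill(A) -> (A=5 B=0)
  2. fill(B) -> (A=5 B=9)
Reached target in 2 moves.

Answer: 2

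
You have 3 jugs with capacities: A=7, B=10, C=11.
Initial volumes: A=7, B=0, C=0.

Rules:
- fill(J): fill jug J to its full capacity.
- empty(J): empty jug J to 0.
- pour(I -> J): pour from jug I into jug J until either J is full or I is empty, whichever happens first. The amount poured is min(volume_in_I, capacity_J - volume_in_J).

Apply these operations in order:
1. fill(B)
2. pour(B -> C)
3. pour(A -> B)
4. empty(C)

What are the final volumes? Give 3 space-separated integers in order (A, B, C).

Answer: 0 7 0

Derivation:
Step 1: fill(B) -> (A=7 B=10 C=0)
Step 2: pour(B -> C) -> (A=7 B=0 C=10)
Step 3: pour(A -> B) -> (A=0 B=7 C=10)
Step 4: empty(C) -> (A=0 B=7 C=0)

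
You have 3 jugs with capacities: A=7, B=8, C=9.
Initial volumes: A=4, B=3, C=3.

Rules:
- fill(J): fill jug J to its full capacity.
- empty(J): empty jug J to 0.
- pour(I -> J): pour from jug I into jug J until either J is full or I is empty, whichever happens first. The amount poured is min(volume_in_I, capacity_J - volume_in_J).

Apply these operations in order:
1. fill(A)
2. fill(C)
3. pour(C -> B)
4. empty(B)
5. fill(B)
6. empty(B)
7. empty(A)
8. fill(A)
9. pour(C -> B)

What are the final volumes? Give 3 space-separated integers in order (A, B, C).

Answer: 7 4 0

Derivation:
Step 1: fill(A) -> (A=7 B=3 C=3)
Step 2: fill(C) -> (A=7 B=3 C=9)
Step 3: pour(C -> B) -> (A=7 B=8 C=4)
Step 4: empty(B) -> (A=7 B=0 C=4)
Step 5: fill(B) -> (A=7 B=8 C=4)
Step 6: empty(B) -> (A=7 B=0 C=4)
Step 7: empty(A) -> (A=0 B=0 C=4)
Step 8: fill(A) -> (A=7 B=0 C=4)
Step 9: pour(C -> B) -> (A=7 B=4 C=0)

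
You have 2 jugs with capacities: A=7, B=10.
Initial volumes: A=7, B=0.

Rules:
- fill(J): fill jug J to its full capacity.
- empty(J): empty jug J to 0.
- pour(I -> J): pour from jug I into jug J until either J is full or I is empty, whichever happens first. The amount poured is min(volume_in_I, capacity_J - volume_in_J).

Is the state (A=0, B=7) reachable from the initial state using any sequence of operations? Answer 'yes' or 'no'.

Answer: yes

Derivation:
BFS from (A=7, B=0):
  1. pour(A -> B) -> (A=0 B=7)
Target reached → yes.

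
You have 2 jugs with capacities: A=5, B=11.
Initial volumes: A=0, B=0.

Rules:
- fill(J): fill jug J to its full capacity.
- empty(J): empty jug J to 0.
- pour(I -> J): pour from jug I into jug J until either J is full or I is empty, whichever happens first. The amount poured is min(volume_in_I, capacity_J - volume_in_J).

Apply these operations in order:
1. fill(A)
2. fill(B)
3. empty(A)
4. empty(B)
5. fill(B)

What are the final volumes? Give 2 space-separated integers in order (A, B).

Answer: 0 11

Derivation:
Step 1: fill(A) -> (A=5 B=0)
Step 2: fill(B) -> (A=5 B=11)
Step 3: empty(A) -> (A=0 B=11)
Step 4: empty(B) -> (A=0 B=0)
Step 5: fill(B) -> (A=0 B=11)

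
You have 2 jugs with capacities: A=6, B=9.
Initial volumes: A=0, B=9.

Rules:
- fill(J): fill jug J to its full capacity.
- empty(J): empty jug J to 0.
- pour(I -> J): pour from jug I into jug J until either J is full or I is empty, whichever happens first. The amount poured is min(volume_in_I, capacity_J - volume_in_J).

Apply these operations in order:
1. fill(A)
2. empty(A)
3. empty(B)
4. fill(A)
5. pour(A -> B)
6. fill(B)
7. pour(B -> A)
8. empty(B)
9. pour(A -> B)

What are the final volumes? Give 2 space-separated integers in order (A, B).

Step 1: fill(A) -> (A=6 B=9)
Step 2: empty(A) -> (A=0 B=9)
Step 3: empty(B) -> (A=0 B=0)
Step 4: fill(A) -> (A=6 B=0)
Step 5: pour(A -> B) -> (A=0 B=6)
Step 6: fill(B) -> (A=0 B=9)
Step 7: pour(B -> A) -> (A=6 B=3)
Step 8: empty(B) -> (A=6 B=0)
Step 9: pour(A -> B) -> (A=0 B=6)

Answer: 0 6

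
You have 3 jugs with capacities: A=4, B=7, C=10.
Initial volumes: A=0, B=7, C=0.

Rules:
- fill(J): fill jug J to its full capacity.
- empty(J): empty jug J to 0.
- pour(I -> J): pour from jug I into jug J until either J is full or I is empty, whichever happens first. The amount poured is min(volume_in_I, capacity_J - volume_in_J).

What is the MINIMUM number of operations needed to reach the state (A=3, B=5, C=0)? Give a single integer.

BFS from (A=0, B=7, C=0). One shortest path:
  1. fill(A) -> (A=4 B=7 C=0)
  2. pour(A -> C) -> (A=0 B=7 C=4)
  3. pour(B -> A) -> (A=4 B=3 C=4)
  4. pour(A -> C) -> (A=0 B=3 C=8)
  5. pour(B -> A) -> (A=3 B=0 C=8)
  6. fill(B) -> (A=3 B=7 C=8)
  7. pour(B -> C) -> (A=3 B=5 C=10)
  8. empty(C) -> (A=3 B=5 C=0)
Reached target in 8 moves.

Answer: 8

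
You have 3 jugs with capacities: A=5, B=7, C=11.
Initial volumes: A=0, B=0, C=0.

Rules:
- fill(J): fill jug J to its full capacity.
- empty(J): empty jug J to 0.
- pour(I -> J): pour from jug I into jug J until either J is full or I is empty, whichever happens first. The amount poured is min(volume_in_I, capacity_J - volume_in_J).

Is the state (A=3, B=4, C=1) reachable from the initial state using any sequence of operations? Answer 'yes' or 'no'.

BFS explored all 336 reachable states.
Reachable set includes: (0,0,0), (0,0,1), (0,0,2), (0,0,3), (0,0,4), (0,0,5), (0,0,6), (0,0,7), (0,0,8), (0,0,9), (0,0,10), (0,0,11) ...
Target (A=3, B=4, C=1) not in reachable set → no.

Answer: no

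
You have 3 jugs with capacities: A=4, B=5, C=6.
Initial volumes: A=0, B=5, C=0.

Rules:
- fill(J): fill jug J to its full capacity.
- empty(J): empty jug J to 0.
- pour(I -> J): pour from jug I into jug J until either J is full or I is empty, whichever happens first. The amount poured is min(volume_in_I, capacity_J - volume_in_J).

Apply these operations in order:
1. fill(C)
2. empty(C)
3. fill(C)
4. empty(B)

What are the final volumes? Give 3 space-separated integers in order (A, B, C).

Step 1: fill(C) -> (A=0 B=5 C=6)
Step 2: empty(C) -> (A=0 B=5 C=0)
Step 3: fill(C) -> (A=0 B=5 C=6)
Step 4: empty(B) -> (A=0 B=0 C=6)

Answer: 0 0 6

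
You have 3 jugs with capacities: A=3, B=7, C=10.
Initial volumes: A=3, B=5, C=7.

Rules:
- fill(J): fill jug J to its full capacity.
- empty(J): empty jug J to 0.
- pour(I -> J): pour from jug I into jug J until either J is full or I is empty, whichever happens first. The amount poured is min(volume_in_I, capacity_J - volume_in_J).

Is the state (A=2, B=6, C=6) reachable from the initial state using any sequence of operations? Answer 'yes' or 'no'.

BFS explored all 244 reachable states.
Reachable set includes: (0,0,0), (0,0,1), (0,0,2), (0,0,3), (0,0,4), (0,0,5), (0,0,6), (0,0,7), (0,0,8), (0,0,9), (0,0,10), (0,1,0) ...
Target (A=2, B=6, C=6) not in reachable set → no.

Answer: no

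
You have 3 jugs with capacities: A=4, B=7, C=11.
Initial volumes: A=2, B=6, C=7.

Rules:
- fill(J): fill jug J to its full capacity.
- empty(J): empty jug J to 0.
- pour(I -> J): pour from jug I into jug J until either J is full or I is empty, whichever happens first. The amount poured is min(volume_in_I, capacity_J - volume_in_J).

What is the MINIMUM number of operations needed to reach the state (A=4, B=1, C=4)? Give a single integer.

BFS from (A=2, B=6, C=7). One shortest path:
  1. fill(B) -> (A=2 B=7 C=7)
  2. empty(C) -> (A=2 B=7 C=0)
  3. pour(B -> A) -> (A=4 B=5 C=0)
  4. pour(A -> C) -> (A=0 B=5 C=4)
  5. pour(B -> A) -> (A=4 B=1 C=4)
Reached target in 5 moves.

Answer: 5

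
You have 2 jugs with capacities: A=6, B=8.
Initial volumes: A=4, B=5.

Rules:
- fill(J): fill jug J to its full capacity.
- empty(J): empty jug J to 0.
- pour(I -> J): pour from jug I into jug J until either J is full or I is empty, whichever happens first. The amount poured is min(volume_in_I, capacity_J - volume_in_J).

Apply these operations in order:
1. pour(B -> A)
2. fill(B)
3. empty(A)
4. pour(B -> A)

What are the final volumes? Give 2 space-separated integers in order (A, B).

Step 1: pour(B -> A) -> (A=6 B=3)
Step 2: fill(B) -> (A=6 B=8)
Step 3: empty(A) -> (A=0 B=8)
Step 4: pour(B -> A) -> (A=6 B=2)

Answer: 6 2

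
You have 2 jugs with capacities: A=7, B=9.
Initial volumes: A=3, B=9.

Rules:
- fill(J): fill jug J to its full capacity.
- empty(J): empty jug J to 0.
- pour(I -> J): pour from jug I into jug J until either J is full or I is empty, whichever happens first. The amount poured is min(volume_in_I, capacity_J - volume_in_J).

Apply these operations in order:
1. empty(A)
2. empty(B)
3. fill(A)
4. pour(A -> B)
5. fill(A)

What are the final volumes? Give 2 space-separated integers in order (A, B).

Answer: 7 7

Derivation:
Step 1: empty(A) -> (A=0 B=9)
Step 2: empty(B) -> (A=0 B=0)
Step 3: fill(A) -> (A=7 B=0)
Step 4: pour(A -> B) -> (A=0 B=7)
Step 5: fill(A) -> (A=7 B=7)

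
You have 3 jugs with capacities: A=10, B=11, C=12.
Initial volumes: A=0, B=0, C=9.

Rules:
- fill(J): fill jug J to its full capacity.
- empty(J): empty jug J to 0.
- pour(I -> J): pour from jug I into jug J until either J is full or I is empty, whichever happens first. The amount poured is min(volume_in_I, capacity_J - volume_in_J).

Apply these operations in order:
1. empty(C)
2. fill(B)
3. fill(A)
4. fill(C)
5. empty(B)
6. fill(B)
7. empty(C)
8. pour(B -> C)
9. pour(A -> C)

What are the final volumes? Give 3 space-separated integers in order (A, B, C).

Answer: 9 0 12

Derivation:
Step 1: empty(C) -> (A=0 B=0 C=0)
Step 2: fill(B) -> (A=0 B=11 C=0)
Step 3: fill(A) -> (A=10 B=11 C=0)
Step 4: fill(C) -> (A=10 B=11 C=12)
Step 5: empty(B) -> (A=10 B=0 C=12)
Step 6: fill(B) -> (A=10 B=11 C=12)
Step 7: empty(C) -> (A=10 B=11 C=0)
Step 8: pour(B -> C) -> (A=10 B=0 C=11)
Step 9: pour(A -> C) -> (A=9 B=0 C=12)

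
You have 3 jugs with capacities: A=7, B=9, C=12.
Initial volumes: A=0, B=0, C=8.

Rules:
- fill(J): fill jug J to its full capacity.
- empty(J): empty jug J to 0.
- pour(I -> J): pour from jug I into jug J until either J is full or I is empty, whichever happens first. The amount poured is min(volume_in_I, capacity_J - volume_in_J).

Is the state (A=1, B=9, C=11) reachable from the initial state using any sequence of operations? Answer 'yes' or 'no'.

Answer: yes

Derivation:
BFS from (A=0, B=0, C=8):
  1. fill(C) -> (A=0 B=0 C=12)
  2. pour(C -> B) -> (A=0 B=9 C=3)
  3. pour(C -> A) -> (A=3 B=9 C=0)
  4. pour(B -> C) -> (A=3 B=0 C=9)
  5. pour(A -> B) -> (A=0 B=3 C=9)
  6. pour(C -> A) -> (A=7 B=3 C=2)
  7. pour(A -> B) -> (A=1 B=9 C=2)
  8. pour(B -> C) -> (A=1 B=0 C=11)
  9. fill(B) -> (A=1 B=9 C=11)
Target reached → yes.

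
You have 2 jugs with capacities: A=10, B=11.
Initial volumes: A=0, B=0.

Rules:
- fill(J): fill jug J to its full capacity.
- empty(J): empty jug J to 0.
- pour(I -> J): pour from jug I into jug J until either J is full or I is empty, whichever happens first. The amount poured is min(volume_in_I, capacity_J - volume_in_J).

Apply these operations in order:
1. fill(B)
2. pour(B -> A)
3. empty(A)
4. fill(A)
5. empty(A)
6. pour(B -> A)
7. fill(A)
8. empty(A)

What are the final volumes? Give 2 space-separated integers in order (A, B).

Step 1: fill(B) -> (A=0 B=11)
Step 2: pour(B -> A) -> (A=10 B=1)
Step 3: empty(A) -> (A=0 B=1)
Step 4: fill(A) -> (A=10 B=1)
Step 5: empty(A) -> (A=0 B=1)
Step 6: pour(B -> A) -> (A=1 B=0)
Step 7: fill(A) -> (A=10 B=0)
Step 8: empty(A) -> (A=0 B=0)

Answer: 0 0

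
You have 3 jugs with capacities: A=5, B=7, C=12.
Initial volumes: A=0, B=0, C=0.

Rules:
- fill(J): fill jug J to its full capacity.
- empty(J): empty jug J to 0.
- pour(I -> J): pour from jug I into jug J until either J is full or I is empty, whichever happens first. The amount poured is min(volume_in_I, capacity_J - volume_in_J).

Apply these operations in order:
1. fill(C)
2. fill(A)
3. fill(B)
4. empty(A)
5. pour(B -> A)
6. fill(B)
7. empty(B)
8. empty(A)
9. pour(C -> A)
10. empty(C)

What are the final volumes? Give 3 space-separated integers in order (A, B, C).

Answer: 5 0 0

Derivation:
Step 1: fill(C) -> (A=0 B=0 C=12)
Step 2: fill(A) -> (A=5 B=0 C=12)
Step 3: fill(B) -> (A=5 B=7 C=12)
Step 4: empty(A) -> (A=0 B=7 C=12)
Step 5: pour(B -> A) -> (A=5 B=2 C=12)
Step 6: fill(B) -> (A=5 B=7 C=12)
Step 7: empty(B) -> (A=5 B=0 C=12)
Step 8: empty(A) -> (A=0 B=0 C=12)
Step 9: pour(C -> A) -> (A=5 B=0 C=7)
Step 10: empty(C) -> (A=5 B=0 C=0)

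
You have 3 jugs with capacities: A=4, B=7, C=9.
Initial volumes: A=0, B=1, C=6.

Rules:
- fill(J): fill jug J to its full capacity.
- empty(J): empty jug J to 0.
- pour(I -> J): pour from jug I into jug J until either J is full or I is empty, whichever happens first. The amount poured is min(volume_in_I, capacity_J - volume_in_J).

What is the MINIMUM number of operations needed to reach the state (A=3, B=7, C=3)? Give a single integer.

BFS from (A=0, B=1, C=6). One shortest path:
  1. fill(C) -> (A=0 B=1 C=9)
  2. pour(C -> B) -> (A=0 B=7 C=3)
  3. pour(B -> A) -> (A=4 B=3 C=3)
  4. empty(A) -> (A=0 B=3 C=3)
  5. pour(B -> A) -> (A=3 B=0 C=3)
  6. fill(B) -> (A=3 B=7 C=3)
Reached target in 6 moves.

Answer: 6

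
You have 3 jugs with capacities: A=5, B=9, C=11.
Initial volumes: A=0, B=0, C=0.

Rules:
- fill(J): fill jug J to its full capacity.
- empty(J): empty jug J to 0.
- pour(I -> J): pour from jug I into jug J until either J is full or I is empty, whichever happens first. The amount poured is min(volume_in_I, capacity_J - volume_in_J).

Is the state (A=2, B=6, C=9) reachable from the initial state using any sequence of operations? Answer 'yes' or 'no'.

Answer: no

Derivation:
BFS explored all 400 reachable states.
Reachable set includes: (0,0,0), (0,0,1), (0,0,2), (0,0,3), (0,0,4), (0,0,5), (0,0,6), (0,0,7), (0,0,8), (0,0,9), (0,0,10), (0,0,11) ...
Target (A=2, B=6, C=9) not in reachable set → no.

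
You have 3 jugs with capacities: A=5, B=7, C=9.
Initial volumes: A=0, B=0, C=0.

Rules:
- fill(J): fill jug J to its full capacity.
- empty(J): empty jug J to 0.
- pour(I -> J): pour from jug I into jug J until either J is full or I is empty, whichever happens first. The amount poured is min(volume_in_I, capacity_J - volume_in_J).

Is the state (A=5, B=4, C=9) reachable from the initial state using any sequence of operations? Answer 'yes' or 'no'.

Answer: yes

Derivation:
BFS from (A=0, B=0, C=0):
  1. fill(C) -> (A=0 B=0 C=9)
  2. pour(C -> A) -> (A=5 B=0 C=4)
  3. pour(C -> B) -> (A=5 B=4 C=0)
  4. fill(C) -> (A=5 B=4 C=9)
Target reached → yes.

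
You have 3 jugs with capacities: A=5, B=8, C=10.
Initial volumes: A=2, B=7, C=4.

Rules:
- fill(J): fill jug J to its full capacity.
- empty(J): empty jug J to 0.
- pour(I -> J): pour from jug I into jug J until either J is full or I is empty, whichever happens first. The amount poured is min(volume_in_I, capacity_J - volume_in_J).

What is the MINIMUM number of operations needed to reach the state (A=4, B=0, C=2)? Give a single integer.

BFS from (A=2, B=7, C=4). One shortest path:
  1. empty(B) -> (A=2 B=0 C=4)
  2. pour(A -> B) -> (A=0 B=2 C=4)
  3. pour(C -> A) -> (A=4 B=2 C=0)
  4. pour(B -> C) -> (A=4 B=0 C=2)
Reached target in 4 moves.

Answer: 4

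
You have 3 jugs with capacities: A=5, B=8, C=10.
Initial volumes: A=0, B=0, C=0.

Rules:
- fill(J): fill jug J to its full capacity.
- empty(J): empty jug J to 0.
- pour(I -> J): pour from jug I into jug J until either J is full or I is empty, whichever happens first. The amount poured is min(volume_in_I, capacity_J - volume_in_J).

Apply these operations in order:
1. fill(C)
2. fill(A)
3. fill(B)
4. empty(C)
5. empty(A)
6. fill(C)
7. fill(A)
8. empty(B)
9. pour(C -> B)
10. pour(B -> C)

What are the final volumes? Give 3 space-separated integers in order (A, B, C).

Answer: 5 0 10

Derivation:
Step 1: fill(C) -> (A=0 B=0 C=10)
Step 2: fill(A) -> (A=5 B=0 C=10)
Step 3: fill(B) -> (A=5 B=8 C=10)
Step 4: empty(C) -> (A=5 B=8 C=0)
Step 5: empty(A) -> (A=0 B=8 C=0)
Step 6: fill(C) -> (A=0 B=8 C=10)
Step 7: fill(A) -> (A=5 B=8 C=10)
Step 8: empty(B) -> (A=5 B=0 C=10)
Step 9: pour(C -> B) -> (A=5 B=8 C=2)
Step 10: pour(B -> C) -> (A=5 B=0 C=10)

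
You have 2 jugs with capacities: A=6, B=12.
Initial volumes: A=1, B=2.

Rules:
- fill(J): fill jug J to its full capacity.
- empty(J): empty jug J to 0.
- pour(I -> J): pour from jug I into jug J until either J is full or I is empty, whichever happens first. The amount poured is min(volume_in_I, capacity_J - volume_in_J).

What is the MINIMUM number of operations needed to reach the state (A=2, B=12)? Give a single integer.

Answer: 3

Derivation:
BFS from (A=1, B=2). One shortest path:
  1. empty(A) -> (A=0 B=2)
  2. pour(B -> A) -> (A=2 B=0)
  3. fill(B) -> (A=2 B=12)
Reached target in 3 moves.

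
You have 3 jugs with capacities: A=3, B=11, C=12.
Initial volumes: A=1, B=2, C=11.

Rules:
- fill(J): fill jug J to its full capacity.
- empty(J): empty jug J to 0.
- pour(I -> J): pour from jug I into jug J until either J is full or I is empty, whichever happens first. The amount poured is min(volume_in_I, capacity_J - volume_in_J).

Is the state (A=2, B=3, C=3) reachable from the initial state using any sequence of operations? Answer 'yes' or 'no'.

Answer: no

Derivation:
BFS explored all 405 reachable states.
Reachable set includes: (0,0,0), (0,0,1), (0,0,2), (0,0,3), (0,0,4), (0,0,5), (0,0,6), (0,0,7), (0,0,8), (0,0,9), (0,0,10), (0,0,11) ...
Target (A=2, B=3, C=3) not in reachable set → no.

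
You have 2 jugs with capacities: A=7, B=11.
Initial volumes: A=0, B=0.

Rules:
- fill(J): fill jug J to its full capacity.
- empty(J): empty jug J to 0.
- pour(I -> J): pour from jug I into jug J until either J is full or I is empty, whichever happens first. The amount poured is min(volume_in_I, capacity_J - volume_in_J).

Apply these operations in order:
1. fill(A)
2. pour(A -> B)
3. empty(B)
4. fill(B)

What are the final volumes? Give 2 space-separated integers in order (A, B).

Answer: 0 11

Derivation:
Step 1: fill(A) -> (A=7 B=0)
Step 2: pour(A -> B) -> (A=0 B=7)
Step 3: empty(B) -> (A=0 B=0)
Step 4: fill(B) -> (A=0 B=11)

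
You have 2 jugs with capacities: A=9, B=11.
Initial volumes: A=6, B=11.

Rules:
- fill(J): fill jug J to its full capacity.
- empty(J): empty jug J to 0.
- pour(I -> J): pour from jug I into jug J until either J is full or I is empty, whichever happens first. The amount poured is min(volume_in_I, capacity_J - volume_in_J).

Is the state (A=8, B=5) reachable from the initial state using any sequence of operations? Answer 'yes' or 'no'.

Answer: no

Derivation:
BFS explored all 40 reachable states.
Reachable set includes: (0,0), (0,1), (0,2), (0,3), (0,4), (0,5), (0,6), (0,7), (0,8), (0,9), (0,10), (0,11) ...
Target (A=8, B=5) not in reachable set → no.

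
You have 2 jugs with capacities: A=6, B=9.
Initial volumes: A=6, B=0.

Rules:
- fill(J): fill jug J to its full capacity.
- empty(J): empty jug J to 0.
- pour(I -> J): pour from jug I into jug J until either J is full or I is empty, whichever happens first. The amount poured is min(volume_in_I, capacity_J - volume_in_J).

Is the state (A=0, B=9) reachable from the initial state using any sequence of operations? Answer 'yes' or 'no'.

BFS from (A=6, B=0):
  1. empty(A) -> (A=0 B=0)
  2. fill(B) -> (A=0 B=9)
Target reached → yes.

Answer: yes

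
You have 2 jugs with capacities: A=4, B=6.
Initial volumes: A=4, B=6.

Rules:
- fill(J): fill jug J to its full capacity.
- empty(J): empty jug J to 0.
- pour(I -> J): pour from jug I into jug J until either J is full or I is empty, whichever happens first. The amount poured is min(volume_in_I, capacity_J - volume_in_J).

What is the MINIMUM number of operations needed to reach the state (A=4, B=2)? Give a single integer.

Answer: 2

Derivation:
BFS from (A=4, B=6). One shortest path:
  1. empty(A) -> (A=0 B=6)
  2. pour(B -> A) -> (A=4 B=2)
Reached target in 2 moves.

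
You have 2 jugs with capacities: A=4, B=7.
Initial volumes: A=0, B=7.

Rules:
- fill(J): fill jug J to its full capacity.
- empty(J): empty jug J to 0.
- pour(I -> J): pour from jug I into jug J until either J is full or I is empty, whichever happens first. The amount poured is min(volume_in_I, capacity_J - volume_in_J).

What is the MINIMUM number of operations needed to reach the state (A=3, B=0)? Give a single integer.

Answer: 3

Derivation:
BFS from (A=0, B=7). One shortest path:
  1. pour(B -> A) -> (A=4 B=3)
  2. empty(A) -> (A=0 B=3)
  3. pour(B -> A) -> (A=3 B=0)
Reached target in 3 moves.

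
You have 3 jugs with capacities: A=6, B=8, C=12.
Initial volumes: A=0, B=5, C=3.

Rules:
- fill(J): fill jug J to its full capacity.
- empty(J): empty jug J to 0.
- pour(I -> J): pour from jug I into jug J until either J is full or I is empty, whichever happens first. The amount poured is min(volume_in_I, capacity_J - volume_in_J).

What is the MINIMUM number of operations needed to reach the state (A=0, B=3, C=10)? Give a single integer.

Answer: 8

Derivation:
BFS from (A=0, B=5, C=3). One shortest path:
  1. fill(A) -> (A=6 B=5 C=3)
  2. empty(B) -> (A=6 B=0 C=3)
  3. pour(A -> B) -> (A=0 B=6 C=3)
  4. pour(C -> A) -> (A=3 B=6 C=0)
  5. fill(C) -> (A=3 B=6 C=12)
  6. pour(C -> B) -> (A=3 B=8 C=10)
  7. empty(B) -> (A=3 B=0 C=10)
  8. pour(A -> B) -> (A=0 B=3 C=10)
Reached target in 8 moves.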